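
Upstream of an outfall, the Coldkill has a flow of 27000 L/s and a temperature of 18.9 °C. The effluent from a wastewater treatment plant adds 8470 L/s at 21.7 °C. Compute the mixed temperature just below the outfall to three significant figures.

Flow-weighted mixing: C = (Q_r C_r + Q_w C_w)/(Q_r + Q_w)
= (27000×18.9 + 8470×21.7)/(27000 + 8470) = 694100/35470 = 19.57 °C.

19.6 °C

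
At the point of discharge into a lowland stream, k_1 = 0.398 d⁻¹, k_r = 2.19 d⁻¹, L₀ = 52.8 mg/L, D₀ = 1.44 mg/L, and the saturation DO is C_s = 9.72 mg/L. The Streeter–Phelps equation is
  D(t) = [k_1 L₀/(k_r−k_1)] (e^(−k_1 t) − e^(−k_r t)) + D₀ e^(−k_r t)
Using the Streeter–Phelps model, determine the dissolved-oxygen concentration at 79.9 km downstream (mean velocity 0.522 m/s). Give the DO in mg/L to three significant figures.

DO ≈ 4.14 mg/L

Travel time t = x/v = 79.9 km / (0.522 m/s) = 79900 m / 0.522 m/s = 153100 s = 1.772 d.
k_1 L₀/(k_r−k_1) = 0.398×52.8/(2.19−0.398) = 21.01/1.792 = 11.73 mg/L.
e^(−k_1 t) = e^(−0.398×1.772) = 0.4941; e^(−k_r t) = e^(−2.19×1.772) = 0.02066.
D = 11.73 × (0.4941 − 0.02066) + 1.44 × 0.02066 = 5.552 + 0.02974 = 5.581 mg/L.
DO = C_s − D = 9.72 − 5.581 = 4.139 mg/L.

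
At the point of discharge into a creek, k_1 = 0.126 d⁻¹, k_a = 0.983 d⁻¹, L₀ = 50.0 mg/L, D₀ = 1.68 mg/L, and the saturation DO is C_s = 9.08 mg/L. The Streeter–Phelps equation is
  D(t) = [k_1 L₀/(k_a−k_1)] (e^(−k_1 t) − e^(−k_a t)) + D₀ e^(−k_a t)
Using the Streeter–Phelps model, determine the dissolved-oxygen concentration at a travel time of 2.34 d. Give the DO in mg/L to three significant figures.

DO ≈ 4.17 mg/L

k_1 L₀/(k_a−k_1) = 0.126×50.0/(0.983−0.126) = 6.300/0.8570 = 7.351 mg/L.
e^(−k_1 t) = e^(−0.126×2.340) = 0.7447; e^(−k_a t) = e^(−0.983×2.340) = 0.1002.
D = 7.351 × (0.7447 − 0.1002) + 1.68 × 0.1002 = 4.737 + 0.1684 = 4.906 mg/L.
DO = C_s − D = 9.08 − 4.906 = 4.174 mg/L.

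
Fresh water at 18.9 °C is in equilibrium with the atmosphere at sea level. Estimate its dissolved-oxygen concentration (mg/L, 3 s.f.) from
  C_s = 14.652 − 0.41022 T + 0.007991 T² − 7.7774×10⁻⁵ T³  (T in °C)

C_s = 14.652 − 0.41022×18.9 + 0.007991×18.9² − 7.7774×10⁻⁵×18.9³ = 9.228 mg/L.

C_s ≈ 9.23 mg/L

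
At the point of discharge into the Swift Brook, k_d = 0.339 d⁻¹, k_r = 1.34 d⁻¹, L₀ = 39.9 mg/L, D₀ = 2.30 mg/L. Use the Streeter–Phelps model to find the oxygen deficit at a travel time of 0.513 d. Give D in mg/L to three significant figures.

k_d L₀/(k_r−k_d) = 0.339×39.9/(1.34−0.339) = 13.53/1.001 = 13.51 mg/L.
e^(−k_d t) = e^(−0.339×0.5130) = 0.8404; e^(−k_r t) = e^(−1.34×0.5130) = 0.5029.
D = 13.51 × (0.8404 − 0.5029) + 2.30 × 0.5029 = 4.561 + 1.157 = 5.717 mg/L.

D ≈ 5.72 mg/L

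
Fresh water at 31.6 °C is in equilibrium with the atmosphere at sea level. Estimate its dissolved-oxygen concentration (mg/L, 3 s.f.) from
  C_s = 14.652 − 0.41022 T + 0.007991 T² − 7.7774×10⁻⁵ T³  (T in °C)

C_s ≈ 7.21 mg/L

C_s = 14.652 − 0.41022×31.6 + 0.007991×31.6² − 7.7774×10⁻⁵×31.6³ = 7.214 mg/L.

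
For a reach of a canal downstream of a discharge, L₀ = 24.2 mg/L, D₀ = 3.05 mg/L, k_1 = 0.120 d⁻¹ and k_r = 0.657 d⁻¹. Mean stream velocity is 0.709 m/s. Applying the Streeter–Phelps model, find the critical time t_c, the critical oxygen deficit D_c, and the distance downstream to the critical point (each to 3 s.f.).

t_c ≈ 1.62 d; D_c ≈ 3.64 mg/L; x_c ≈ 99.3 km

t_c = [1/(k_r−k_1)] ln[(k_r/k_1)(1 − D₀(k_r−k_1)/(k_1 L₀))]
= [1/(0.657−0.120)] ln[(0.657/0.120)(1 − 3.05×0.5370/(0.120×24.2))]
= (1/0.5370) ln[5.475 × 0.4360] = 1.862 × ln(2.387) = 1.862 × 0.8701 = 1.620 d.
D_c = (k_1/k_r) L₀ e^(−k_1 t_c) = (0.120/0.657) × 24.2 × e^(−0.120×1.620) = 0.1826 × 24.2 × 0.8233 = 3.639 mg/L.
x_c = v t_c = 0.709 m/s × 1.620 d × 86400 s/d = 99250 m ≈ 99.3 km.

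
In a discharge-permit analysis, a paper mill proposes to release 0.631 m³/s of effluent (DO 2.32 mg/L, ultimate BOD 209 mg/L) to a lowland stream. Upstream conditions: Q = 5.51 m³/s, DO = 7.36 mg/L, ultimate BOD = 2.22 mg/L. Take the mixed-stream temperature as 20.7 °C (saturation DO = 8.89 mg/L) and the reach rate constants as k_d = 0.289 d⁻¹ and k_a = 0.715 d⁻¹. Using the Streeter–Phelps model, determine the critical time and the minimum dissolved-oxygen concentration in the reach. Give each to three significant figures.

t_c ≈ 1.80 d; minimum DO ≈ 3.26 mg/L

Mixed DO = (5.51×7.36 + 0.631×2.32)/(5.51+0.631) = 42.02/6.141 = 6.842 mg/L.
Mixed L₀ = (5.51×2.22 + 0.631×209)/(6.141) = 144.1/6.141 = 23.47 mg/L.
Initial deficit D₀ = C_s − DO₀ = 8.89 − 6.842 = 2.048 mg/L.
t_c = (1/0.4260) ln[(0.715/0.289)(1 − 2.048×0.4260/(0.289×23.47))] = 2.347 × ln(2.156) = 1.803 d.
D_c = (0.289/0.715) × 23.47 × e^(−0.289×1.803) = 0.4042 × 23.47 × 0.5939 = 5.633 mg/L.
Minimum DO = 8.89 − 5.633 = 3.257 mg/L.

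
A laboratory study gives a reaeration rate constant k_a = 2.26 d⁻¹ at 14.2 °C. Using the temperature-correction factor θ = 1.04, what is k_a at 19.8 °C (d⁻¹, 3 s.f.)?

k_a(T₂) = k_a(T₁) · θ^(T₂−T₁) = 2.26 × 1.04^(19.8−14.2)
= 2.26 × 1.04^5.60 = 2.26 × 1.246 = 2.815 d⁻¹.

k_a ≈ 2.82 d⁻¹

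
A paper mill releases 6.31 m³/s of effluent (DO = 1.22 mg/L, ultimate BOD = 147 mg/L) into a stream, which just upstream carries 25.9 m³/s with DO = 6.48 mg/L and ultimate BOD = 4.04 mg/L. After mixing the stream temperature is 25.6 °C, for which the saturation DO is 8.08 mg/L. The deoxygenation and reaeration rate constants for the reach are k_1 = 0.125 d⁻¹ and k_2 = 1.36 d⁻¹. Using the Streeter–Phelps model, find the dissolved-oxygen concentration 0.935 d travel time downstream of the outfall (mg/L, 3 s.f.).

Mixed DO = (25.9×6.48 + 6.31×1.22)/(25.9+6.31) = 175.5/32.21 = 5.450 mg/L.
Mixed L₀ = (25.9×4.04 + 6.31×147)/(32.21) = 1032/32.21 = 32.05 mg/L.
Initial deficit D₀ = C_s − DO₀ = 8.08 − 5.450 = 2.630 mg/L.
D(0.935) = [0.125×32.05/(1.36−0.125)](e^(−0.125×0.935) − e^(−1.36×0.935)) + 2.630 e^(−1.36×0.935)
= 3.244 × (0.8897 − 0.2804) + 2.630 × 0.2804 = 2.714 mg/L.
DO = 8.08 − 2.714 = 5.366 mg/L.

DO ≈ 5.37 mg/L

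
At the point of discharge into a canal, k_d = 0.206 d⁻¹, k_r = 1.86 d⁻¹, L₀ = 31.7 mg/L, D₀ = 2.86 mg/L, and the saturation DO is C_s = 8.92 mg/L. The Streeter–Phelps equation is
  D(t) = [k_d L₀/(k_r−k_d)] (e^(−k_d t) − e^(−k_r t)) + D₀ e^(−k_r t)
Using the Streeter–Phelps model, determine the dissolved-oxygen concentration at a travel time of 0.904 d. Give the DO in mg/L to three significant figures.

k_d L₀/(k_r−k_d) = 0.206×31.7/(1.86−0.206) = 6.530/1.654 = 3.948 mg/L.
e^(−k_d t) = e^(−0.206×0.9040) = 0.8301; e^(−k_r t) = e^(−1.86×0.9040) = 0.1861.
D = 3.948 × (0.8301 − 0.1861) + 2.86 × 0.1861 = 2.543 + 0.5323 = 3.075 mg/L.
DO = C_s − D = 8.92 − 3.075 = 5.845 mg/L.

DO ≈ 5.85 mg/L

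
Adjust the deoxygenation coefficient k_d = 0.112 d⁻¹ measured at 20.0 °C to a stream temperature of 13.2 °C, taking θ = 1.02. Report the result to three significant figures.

k_d ≈ 0.0979 d⁻¹

k_d(T₂) = k_d(T₁) · θ^(T₂−T₁) = 0.112 × 1.02^(13.2−20.0)
= 0.112 × 1.02^-6.80 = 0.112 × 0.8740 = 0.09789 d⁻¹.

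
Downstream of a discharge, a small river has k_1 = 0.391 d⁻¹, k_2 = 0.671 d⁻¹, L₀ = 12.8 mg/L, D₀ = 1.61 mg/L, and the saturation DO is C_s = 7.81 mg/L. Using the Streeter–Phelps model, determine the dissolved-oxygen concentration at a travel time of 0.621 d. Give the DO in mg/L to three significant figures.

DO ≈ 4.51 mg/L

k_1 L₀/(k_2−k_1) = 0.391×12.8/(0.671−0.391) = 5.005/0.2800 = 17.87 mg/L.
e^(−k_1 t) = e^(−0.391×0.6210) = 0.7844; e^(−k_2 t) = e^(−0.671×0.6210) = 0.6592.
D = 17.87 × (0.7844 − 0.6592) + 1.61 × 0.6592 = 2.238 + 1.061 = 3.299 mg/L.
DO = C_s − D = 7.81 − 3.299 = 4.511 mg/L.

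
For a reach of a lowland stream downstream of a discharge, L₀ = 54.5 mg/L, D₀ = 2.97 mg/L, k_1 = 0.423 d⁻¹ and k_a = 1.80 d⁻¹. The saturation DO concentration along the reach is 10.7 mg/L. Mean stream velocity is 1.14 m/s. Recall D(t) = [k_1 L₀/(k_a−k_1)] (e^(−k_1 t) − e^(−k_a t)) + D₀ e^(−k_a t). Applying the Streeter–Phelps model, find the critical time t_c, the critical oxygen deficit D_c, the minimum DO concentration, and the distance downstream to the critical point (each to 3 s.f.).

t_c ≈ 0.910 d; D_c ≈ 8.72 mg/L; min DO ≈ 1.98 mg/L; x_c ≈ 89.6 km

At the critical point dD/dt = 0, so k_1 L₀ e^(−k_1 t) = k_a D. Substituting D(t) from the Streeter–Phelps equation and solving for t gives
t_c = ln[(k_a/k_1)(1 − D₀(k_a−k_1)/(k_1 L₀))] / (k_a−k_1).
Here k_a−k_1 = 1.377 d⁻¹ and 1 − D₀(k_a−k_1)/(k_1 L₀) = 1 − 2.97×1.377/(0.423×54.5) = 0.8226, so
t_c = ln(4.255 × 0.8226) / 1.377 = 1.253 / 1.377 = 0.9099 d.
L(t_c) = L₀ e^(−k_1 t_c) = 54.5 × 0.6805 = 37.09 mg/L, and at the critical point k_a D_c = k_1 L, so D_c = (0.423/1.80) × 37.09 = 8.716 mg/L.
Minimum DO = C_s − D_c = 10.7 − 8.716 = 1.984 mg/L.
x_c = v t_c = 1.14 m/s × 0.9099 d × 86400 s/d = 89620 m ≈ 89.6 km.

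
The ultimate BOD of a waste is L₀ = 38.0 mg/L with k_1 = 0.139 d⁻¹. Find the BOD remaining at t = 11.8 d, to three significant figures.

L_t = L₀ e^(−k_1 t) = 38.0 × e^(−0.139×11.8) = 38.0 × 0.1939 = 7.370 mg/L.

L ≈ 7.37 mg/L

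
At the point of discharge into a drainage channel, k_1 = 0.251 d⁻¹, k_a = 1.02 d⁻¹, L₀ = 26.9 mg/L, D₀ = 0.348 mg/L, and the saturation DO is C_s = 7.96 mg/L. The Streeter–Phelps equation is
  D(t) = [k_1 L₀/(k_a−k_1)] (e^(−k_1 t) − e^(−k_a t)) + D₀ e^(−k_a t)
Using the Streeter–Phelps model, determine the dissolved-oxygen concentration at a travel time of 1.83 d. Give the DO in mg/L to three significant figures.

k_1 L₀/(k_a−k_1) = 0.251×26.9/(1.02−0.251) = 6.752/0.7690 = 8.780 mg/L.
e^(−k_1 t) = e^(−0.251×1.830) = 0.6317; e^(−k_a t) = e^(−1.02×1.830) = 0.1546.
D = 8.780 × (0.6317 − 0.1546) + 0.348 × 0.1546 = 4.189 + 0.05382 = 4.242 mg/L.
DO = C_s − D = 7.96 − 4.242 = 3.718 mg/L.

DO ≈ 3.72 mg/L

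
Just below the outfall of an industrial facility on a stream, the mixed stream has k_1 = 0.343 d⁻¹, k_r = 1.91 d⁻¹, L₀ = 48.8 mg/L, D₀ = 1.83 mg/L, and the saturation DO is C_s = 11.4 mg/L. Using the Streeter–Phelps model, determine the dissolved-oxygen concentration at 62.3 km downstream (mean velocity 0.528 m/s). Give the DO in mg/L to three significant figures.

Travel time t = x/v = 62.3 km / (0.528 m/s) = 62300 m / 0.528 m/s = 118000 s = 1.366 d.
k_1 L₀/(k_r−k_1) = 0.343×48.8/(1.91−0.343) = 16.74/1.567 = 10.68 mg/L.
e^(−k_1 t) = e^(−0.343×1.366) = 0.6260; e^(−k_r t) = e^(−1.91×1.366) = 0.07365.
D = 10.68 × (0.6260 − 0.07365) + 1.83 × 0.07365 = 5.900 + 0.1348 = 6.035 mg/L.
DO = C_s − D = 11.4 − 6.035 = 5.365 mg/L.

DO ≈ 5.37 mg/L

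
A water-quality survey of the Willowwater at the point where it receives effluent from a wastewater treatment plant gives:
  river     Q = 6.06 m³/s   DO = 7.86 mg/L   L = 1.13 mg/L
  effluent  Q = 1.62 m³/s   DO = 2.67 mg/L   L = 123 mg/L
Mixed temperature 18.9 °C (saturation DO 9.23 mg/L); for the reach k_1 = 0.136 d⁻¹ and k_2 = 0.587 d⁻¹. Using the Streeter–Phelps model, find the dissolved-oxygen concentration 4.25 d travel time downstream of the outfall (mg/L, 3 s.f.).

DO ≈ 5.15 mg/L

Mixed DO = (6.06×7.86 + 1.62×2.67)/(6.06+1.62) = 51.96/7.680 = 6.765 mg/L.
Mixed L₀ = (6.06×1.13 + 1.62×123)/(7.680) = 206.1/7.680 = 26.84 mg/L.
Initial deficit D₀ = C_s − DO₀ = 9.23 − 6.765 = 2.465 mg/L.
D(4.25) = [0.136×26.84/(0.587−0.136)](e^(−0.136×4.25) − e^(−0.587×4.25)) + 2.465 e^(−0.587×4.25)
= 8.093 × (0.5610 − 0.08252) + 2.465 × 0.08252 = 4.076 mg/L.
DO = 9.23 − 4.076 = 5.154 mg/L.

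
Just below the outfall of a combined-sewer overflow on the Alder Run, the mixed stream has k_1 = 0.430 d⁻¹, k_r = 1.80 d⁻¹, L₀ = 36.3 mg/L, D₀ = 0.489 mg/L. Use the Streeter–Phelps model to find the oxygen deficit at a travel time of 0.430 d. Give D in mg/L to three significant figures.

k_1 L₀/(k_r−k_1) = 0.430×36.3/(1.80−0.430) = 15.61/1.370 = 11.39 mg/L.
e^(−k_1 t) = e^(−0.430×0.4300) = 0.8312; e^(−k_r t) = e^(−1.80×0.4300) = 0.4612.
D = 11.39 × (0.8312 − 0.4612) + 0.489 × 0.4612 = 4.216 + 0.2255 = 4.441 mg/L.

D ≈ 4.44 mg/L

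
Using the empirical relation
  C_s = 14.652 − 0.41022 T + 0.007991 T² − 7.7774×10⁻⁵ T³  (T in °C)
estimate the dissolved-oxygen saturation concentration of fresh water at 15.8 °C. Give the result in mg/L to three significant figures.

C_s ≈ 9.86 mg/L

C_s = 14.652 − 0.41022×15.8 + 0.007991×15.8² − 7.7774×10⁻⁵×15.8³ = 9.859 mg/L.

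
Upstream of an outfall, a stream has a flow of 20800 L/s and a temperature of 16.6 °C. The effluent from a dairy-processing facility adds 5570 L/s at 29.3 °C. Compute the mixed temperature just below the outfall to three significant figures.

Flow-weighted mixing: C = (Q_r C_r + Q_w C_w)/(Q_r + Q_w)
= (20800×16.6 + 5570×29.3)/(20800 + 5570) = 508500/26370 = 19.28 °C.

19.3 °C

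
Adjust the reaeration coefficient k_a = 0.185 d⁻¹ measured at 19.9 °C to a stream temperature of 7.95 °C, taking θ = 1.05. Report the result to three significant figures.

k_a(T₂) = k_a(T₁) · θ^(T₂−T₁) = 0.185 × 1.05^(7.95−19.9)
= 0.185 × 1.05^-11.9 = 0.185 × 0.5582 = 0.1033 d⁻¹.

k_a ≈ 0.103 d⁻¹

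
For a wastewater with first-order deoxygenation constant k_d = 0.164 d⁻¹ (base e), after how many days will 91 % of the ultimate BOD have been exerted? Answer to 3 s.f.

t ≈ 14.7 d

y/L₀ = 1 − e^(−k_d t) = 0.91 ⇒ e^(−k_d t) = 0.0900
t = −ln(0.0900) / 0.164 = 2.408 / 0.164 = 14.68 d.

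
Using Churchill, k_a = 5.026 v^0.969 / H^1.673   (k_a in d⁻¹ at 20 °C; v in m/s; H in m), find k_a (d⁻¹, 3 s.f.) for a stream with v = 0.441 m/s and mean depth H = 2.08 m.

k_a ≈ 0.668 d⁻¹

k_a = 5.026 × 0.441^0.969 / 2.08^1.673 = 5.026 × 0.4523 / 3.405 = 0.6677 d⁻¹.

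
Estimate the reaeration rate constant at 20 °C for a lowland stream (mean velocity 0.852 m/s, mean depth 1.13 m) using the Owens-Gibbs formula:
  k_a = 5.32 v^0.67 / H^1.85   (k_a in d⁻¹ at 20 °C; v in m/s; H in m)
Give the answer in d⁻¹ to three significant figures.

k_a = 5.32 × 0.852^0.67 / 1.13^1.85 = 5.32 × 0.8982 / 1.254 = 3.812 d⁻¹.

k_a ≈ 3.81 d⁻¹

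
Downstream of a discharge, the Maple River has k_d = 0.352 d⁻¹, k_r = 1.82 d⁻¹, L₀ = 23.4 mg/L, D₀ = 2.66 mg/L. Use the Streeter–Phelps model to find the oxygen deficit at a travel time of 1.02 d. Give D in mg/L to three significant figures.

D ≈ 3.46 mg/L

k_d L₀/(k_r−k_d) = 0.352×23.4/(1.82−0.352) = 8.237/1.468 = 5.611 mg/L.
e^(−k_d t) = e^(−0.352×1.020) = 0.6983; e^(−k_r t) = e^(−1.82×1.020) = 0.1562.
D = 5.611 × (0.6983 − 0.1562) + 2.66 × 0.1562 = 3.042 + 0.4156 = 3.457 mg/L.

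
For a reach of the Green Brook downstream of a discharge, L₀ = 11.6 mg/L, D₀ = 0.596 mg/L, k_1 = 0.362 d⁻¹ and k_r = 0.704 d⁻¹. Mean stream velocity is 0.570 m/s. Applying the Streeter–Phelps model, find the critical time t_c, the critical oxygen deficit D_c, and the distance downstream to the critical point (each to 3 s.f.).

At the critical point dD/dt = 0, so k_1 L₀ e^(−k_1 t) = k_r D. Substituting D(t) from the Streeter–Phelps equation and solving for t gives
t_c = ln[(k_r/k_1)(1 − D₀(k_r−k_1)/(k_1 L₀))] / (k_r−k_1).
Here k_r−k_1 = 0.3420 d⁻¹ and 1 − D₀(k_r−k_1)/(k_1 L₀) = 1 − 0.596×0.3420/(0.362×11.6) = 0.9515, so
t_c = ln(1.945 × 0.9515) / 0.3420 = 0.6154 / 0.3420 = 1.799 d.
D_c = (k_1/k_r) L₀ e^(−k_1 t_c) = (0.362/0.704) × 11.6 × e^(−0.362×1.799) = 0.5142 × 11.6 × 0.5213 = 3.110 mg/L.
x_c = v t_c = 0.570 m/s × 1.799 d × 86400 s/d = 88610 m ≈ 88.6 km.

t_c ≈ 1.80 d; D_c ≈ 3.11 mg/L; x_c ≈ 88.6 km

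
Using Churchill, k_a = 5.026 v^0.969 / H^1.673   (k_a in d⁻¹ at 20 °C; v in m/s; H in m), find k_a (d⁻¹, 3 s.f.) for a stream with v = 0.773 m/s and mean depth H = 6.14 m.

k_a = 5.026 × 0.773^0.969 / 6.14^1.673 = 5.026 × 0.7792 / 20.83 = 0.1880 d⁻¹.

k_a ≈ 0.188 d⁻¹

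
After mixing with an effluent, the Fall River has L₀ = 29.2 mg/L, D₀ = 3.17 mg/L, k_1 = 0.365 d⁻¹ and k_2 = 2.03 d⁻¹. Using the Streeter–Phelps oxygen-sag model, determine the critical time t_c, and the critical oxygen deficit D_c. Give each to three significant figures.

t_c ≈ 0.620 d; D_c ≈ 4.19 mg/L

With k_2/k_1 = 5.562 and 1 − D₀(k_2−k_1)/(k_1 L₀) = 0.5048,
t_c = ln(5.562 × 0.5048) / (2.03 − 0.365) = ln(2.807) / 1.665 = 1.032/1.665 = 0.6200 d.
L(t_c) = L₀ e^(−k_1 t_c) = 29.2 × 0.7975 = 23.29 mg/L, and at the critical point k_2 D_c = k_1 L, so D_c = (0.365/2.03) × 23.29 = 4.187 mg/L.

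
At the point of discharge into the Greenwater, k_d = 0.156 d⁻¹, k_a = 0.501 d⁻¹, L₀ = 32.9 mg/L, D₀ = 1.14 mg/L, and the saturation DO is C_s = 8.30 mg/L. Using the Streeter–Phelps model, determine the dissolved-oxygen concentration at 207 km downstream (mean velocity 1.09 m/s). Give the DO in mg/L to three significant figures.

Travel time t = x/v = 207 km / (1.09 m/s) = 207000 m / 1.09 m/s = 189900 s = 2.198 d.
k_d L₀/(k_a−k_d) = 0.156×32.9/(0.501−0.156) = 5.132/0.3450 = 14.88 mg/L.
e^(−k_d t) = e^(−0.156×2.198) = 0.7097; e^(−k_a t) = e^(−0.501×2.198) = 0.3325.
D = 14.88 × (0.7097 − 0.3325) + 1.14 × 0.3325 = 5.612 + 0.3790 = 5.991 mg/L.
DO = C_s − D = 8.30 − 5.991 = 2.309 mg/L.

DO ≈ 2.31 mg/L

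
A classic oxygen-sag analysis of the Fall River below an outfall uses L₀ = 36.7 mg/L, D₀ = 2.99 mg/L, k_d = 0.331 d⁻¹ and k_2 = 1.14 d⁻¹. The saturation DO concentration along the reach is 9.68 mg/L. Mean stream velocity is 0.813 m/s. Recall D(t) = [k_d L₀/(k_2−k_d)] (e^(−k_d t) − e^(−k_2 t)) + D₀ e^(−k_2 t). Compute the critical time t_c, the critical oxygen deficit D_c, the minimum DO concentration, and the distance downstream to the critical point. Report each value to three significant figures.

t_c ≈ 1.25 d; D_c ≈ 7.04 mg/L; min DO ≈ 2.64 mg/L; x_c ≈ 88.1 km

At the critical point dD/dt = 0, so k_d L₀ e^(−k_d t) = k_2 D. Substituting D(t) from the Streeter–Phelps equation and solving for t gives
t_c = ln[(k_2/k_d)(1 − D₀(k_2−k_d)/(k_d L₀))] / (k_2−k_d).
Here k_2−k_d = 0.8090 d⁻¹ and 1 − D₀(k_2−k_d)/(k_d L₀) = 1 − 2.99×0.8090/(0.331×36.7) = 0.8009, so
t_c = ln(3.444 × 0.8009) / 0.8090 = 1.015 / 0.8090 = 1.254 d.
D_c = (k_d/k_2) L₀ e^(−k_d t_c) = (0.331/1.14) × 36.7 × e^(−0.331×1.254) = 0.2904 × 36.7 × 0.6603 = 7.036 mg/L.
Minimum DO = C_s − D_c = 9.68 − 7.036 = 2.644 mg/L.
x_c = v t_c = 0.813 m/s × 1.254 d × 86400 s/d = 88100 m ≈ 88.1 km.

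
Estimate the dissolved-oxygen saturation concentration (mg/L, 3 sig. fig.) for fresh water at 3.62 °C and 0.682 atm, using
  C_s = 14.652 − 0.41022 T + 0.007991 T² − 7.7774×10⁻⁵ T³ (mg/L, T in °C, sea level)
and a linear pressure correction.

C_s ≈ 9.05 mg/L

At sea level: C_s = 14.652 − 0.41022×3.62 + 0.007991×3.62² − 7.7774×10⁻⁵×3.62³ = 13.27 mg/L.
Pressure correction: C_s' = 13.27 × 0.682 = 9.049 mg/L.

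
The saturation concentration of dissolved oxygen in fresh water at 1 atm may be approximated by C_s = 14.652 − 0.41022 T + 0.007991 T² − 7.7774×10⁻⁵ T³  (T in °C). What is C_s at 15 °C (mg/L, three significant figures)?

C_s ≈ 10.0 mg/L

C_s = 14.652 − 0.41022×15 + 0.007991×15² − 7.7774×10⁻⁵×15³ = 10.03 mg/L.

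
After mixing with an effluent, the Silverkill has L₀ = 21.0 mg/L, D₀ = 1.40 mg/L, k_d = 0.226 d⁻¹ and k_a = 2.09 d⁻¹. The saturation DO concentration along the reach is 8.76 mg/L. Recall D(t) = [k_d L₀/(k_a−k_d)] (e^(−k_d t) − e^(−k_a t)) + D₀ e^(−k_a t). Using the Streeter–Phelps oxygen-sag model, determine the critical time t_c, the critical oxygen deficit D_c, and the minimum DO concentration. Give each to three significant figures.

t_c ≈ 0.765 d; D_c ≈ 1.91 mg/L; min DO ≈ 6.85 mg/L

With k_a/k_d = 9.248 and 1 − D₀(k_a−k_d)/(k_d L₀) = 0.4501,
t_c = ln(9.248 × 0.4501) / (2.09 − 0.226) = ln(4.163) / 1.864 = 1.426/1.864 = 0.7651 d.
L(t_c) = L₀ e^(−k_d t_c) = 21.0 × 0.8412 = 17.67 mg/L, and at the critical point k_a D_c = k_d L, so D_c = (0.226/2.09) × 17.67 = 1.910 mg/L.
Minimum DO = C_s − D_c = 8.76 − 1.910 = 6.850 mg/L.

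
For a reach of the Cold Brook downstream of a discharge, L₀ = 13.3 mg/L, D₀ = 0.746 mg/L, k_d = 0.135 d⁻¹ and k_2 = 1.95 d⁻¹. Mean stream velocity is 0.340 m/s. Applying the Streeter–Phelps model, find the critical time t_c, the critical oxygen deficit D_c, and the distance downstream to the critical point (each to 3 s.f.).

At the critical point dD/dt = 0, so k_d L₀ e^(−k_d t) = k_2 D. Substituting D(t) from the Streeter–Phelps equation and solving for t gives
t_c = ln[(k_2/k_d)(1 − D₀(k_2−k_d)/(k_d L₀))] / (k_2−k_d).
Here k_2−k_d = 1.815 d⁻¹ and 1 − D₀(k_2−k_d)/(k_d L₀) = 1 − 0.746×1.815/(0.135×13.3) = 0.2459, so
t_c = ln(14.44 × 0.2459) / 1.815 = 1.267 / 1.815 = 0.6983 d.
L(t_c) = L₀ e^(−k_d t_c) = 13.3 × 0.9100 = 12.10 mg/L, and at the critical point k_2 D_c = k_d L, so D_c = (0.135/1.95) × 12.10 = 0.8379 mg/L.
x_c = v t_c = 0.340 m/s × 0.6983 d × 86400 s/d = 20510 m ≈ 20.5 km.

t_c ≈ 0.698 d; D_c ≈ 0.838 mg/L; x_c ≈ 20.5 km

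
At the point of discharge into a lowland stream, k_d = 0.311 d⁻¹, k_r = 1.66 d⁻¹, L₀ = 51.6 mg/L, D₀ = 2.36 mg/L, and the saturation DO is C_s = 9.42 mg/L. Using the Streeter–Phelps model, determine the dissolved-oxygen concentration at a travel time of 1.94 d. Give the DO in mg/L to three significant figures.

k_d L₀/(k_r−k_d) = 0.311×51.6/(1.66−0.311) = 16.05/1.349 = 11.90 mg/L.
e^(−k_d t) = e^(−0.311×1.940) = 0.5470; e^(−k_r t) = e^(−1.66×1.940) = 0.03994.
D = 11.90 × (0.5470 − 0.03994) + 2.36 × 0.03994 = 6.032 + 0.09426 = 6.126 mg/L.
DO = C_s − D = 9.42 − 6.126 = 3.294 mg/L.

DO ≈ 3.29 mg/L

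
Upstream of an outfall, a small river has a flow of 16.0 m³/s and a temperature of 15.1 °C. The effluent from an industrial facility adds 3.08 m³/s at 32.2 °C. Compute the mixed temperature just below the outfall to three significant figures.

Flow-weighted mixing: C = (Q_r C_r + Q_w C_w)/(Q_r + Q_w)
= (16.0×15.1 + 3.08×32.2)/(16.0 + 3.08) = 340.8/19.08 = 17.86 °C.

17.9 °C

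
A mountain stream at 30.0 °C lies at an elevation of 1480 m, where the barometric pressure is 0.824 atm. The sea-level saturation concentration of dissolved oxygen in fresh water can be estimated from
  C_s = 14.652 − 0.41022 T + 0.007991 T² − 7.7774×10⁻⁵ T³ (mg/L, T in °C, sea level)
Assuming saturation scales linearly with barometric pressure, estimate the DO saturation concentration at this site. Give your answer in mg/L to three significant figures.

C_s ≈ 6.13 mg/L

At sea level: C_s = 14.652 − 0.41022×30.0 + 0.007991×30.0² − 7.7774×10⁻⁵×30.0³ = 7.437 mg/L.
Pressure correction: C_s' = 7.437 × 0.824 = 6.128 mg/L.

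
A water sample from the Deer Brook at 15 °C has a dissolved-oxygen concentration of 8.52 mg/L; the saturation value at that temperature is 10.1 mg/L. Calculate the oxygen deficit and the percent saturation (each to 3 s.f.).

D ≈ 1.58 mg/L; 84.4 % saturation

D = C_s − C = 10.1 − 8.52 = 1.58 mg/L.
% saturation = 8.52/10.1 × 100 = 84.4 %.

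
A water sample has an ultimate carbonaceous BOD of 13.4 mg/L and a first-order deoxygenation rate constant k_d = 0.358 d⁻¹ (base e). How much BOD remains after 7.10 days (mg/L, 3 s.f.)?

L_t = L₀ e^(−k_d t) = 13.4 × e^(−0.358×7.10) = 13.4 × 0.07872 = 1.055 mg/L.

L ≈ 1.05 mg/L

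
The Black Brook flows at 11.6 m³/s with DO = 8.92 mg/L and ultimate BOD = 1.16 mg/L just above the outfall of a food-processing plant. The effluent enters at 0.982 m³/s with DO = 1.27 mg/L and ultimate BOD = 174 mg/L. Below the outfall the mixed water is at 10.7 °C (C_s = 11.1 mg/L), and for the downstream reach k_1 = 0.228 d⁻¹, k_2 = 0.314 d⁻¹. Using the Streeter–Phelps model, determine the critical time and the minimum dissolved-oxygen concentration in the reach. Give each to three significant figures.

t_c ≈ 2.86 d; minimum DO ≈ 5.56 mg/L

Mixed DO = (11.6×8.92 + 0.982×1.27)/(11.6+0.982) = 104.7/12.58 = 8.323 mg/L.
Mixed L₀ = (11.6×1.16 + 0.982×174)/(12.58) = 184.3/12.58 = 14.65 mg/L.
Initial deficit D₀ = C_s − DO₀ = 11.1 − 8.323 = 2.777 mg/L.
t_c = (1/0.08600) ln[(0.314/0.228)(1 − 2.777×0.08600/(0.228×14.65))] = 11.63 × ln(1.279) = 2.859 d.
D_c = (0.228/0.314) × 14.65 × e^(−0.228×2.859) = 0.7261 × 14.65 × 0.5211 = 5.543 mg/L.
Minimum DO = 11.1 − 5.543 = 5.557 mg/L.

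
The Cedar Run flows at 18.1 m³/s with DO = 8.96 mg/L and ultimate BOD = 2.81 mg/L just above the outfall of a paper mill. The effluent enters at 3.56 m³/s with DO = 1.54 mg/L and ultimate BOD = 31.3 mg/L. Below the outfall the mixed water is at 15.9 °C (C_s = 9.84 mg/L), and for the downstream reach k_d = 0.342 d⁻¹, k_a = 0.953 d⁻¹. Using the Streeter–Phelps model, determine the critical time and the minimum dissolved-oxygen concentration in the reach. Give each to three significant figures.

t_c ≈ 0.541 d; minimum DO ≈ 7.61 mg/L

Mixed DO = (18.1×8.96 + 3.56×1.54)/(18.1+3.56) = 167.7/21.66 = 7.740 mg/L.
Mixed L₀ = (18.1×2.81 + 3.56×31.3)/(21.66) = 162.3/21.66 = 7.493 mg/L.
Initial deficit D₀ = C_s − DO₀ = 9.84 − 7.740 = 2.100 mg/L.
t_c = (1/0.6110) ln[(0.953/0.342)(1 − 2.100×0.6110/(0.342×7.493))] = 1.637 × ln(1.392) = 0.5408 d.
D_c = (0.342/0.953) × 7.493 × e^(−0.342×0.5408) = 0.3589 × 7.493 × 0.8311 = 2.235 mg/L.
Minimum DO = 9.84 − 2.235 = 7.605 mg/L.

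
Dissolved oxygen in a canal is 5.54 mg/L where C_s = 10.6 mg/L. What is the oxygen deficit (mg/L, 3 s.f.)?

D ≈ 5.06 mg/L

D = C_s − C = 10.6 − 5.54 = 5.06 mg/L.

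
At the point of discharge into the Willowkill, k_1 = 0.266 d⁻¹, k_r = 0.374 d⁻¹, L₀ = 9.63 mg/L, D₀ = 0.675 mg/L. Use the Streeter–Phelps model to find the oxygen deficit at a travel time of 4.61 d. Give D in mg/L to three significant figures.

D ≈ 2.85 mg/L

k_1 L₀/(k_r−k_1) = 0.266×9.63/(0.374−0.266) = 2.562/0.1080 = 23.72 mg/L.
e^(−k_1 t) = e^(−0.266×4.610) = 0.2934; e^(−k_r t) = e^(−0.374×4.610) = 0.1783.
D = 23.72 × (0.2934 − 0.1783) + 0.675 × 0.1783 = 2.729 + 0.1204 = 2.849 mg/L.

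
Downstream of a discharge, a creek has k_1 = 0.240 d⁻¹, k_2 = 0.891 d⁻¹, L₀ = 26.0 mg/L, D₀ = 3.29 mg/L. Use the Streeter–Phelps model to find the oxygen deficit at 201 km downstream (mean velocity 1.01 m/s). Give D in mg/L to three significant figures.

Travel time t = x/v = 201 km / (1.01 m/s) = 201000 m / 1.01 m/s = 199000 s = 2.303 d.
k_1 L₀/(k_2−k_1) = 0.240×26.0/(0.891−0.240) = 6.240/0.6510 = 9.585 mg/L.
e^(−k_1 t) = e^(−0.240×2.303) = 0.5753; e^(−k_2 t) = e^(−0.891×2.303) = 0.1284.
D = 9.585 × (0.5753 − 0.1284) + 3.29 × 0.1284 = 4.284 + 0.4226 = 4.706 mg/L.

D ≈ 4.71 mg/L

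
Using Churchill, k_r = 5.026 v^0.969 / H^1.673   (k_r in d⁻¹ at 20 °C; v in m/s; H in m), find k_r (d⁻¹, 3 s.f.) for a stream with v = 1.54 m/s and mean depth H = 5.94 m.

k_r ≈ 0.388 d⁻¹

k_r = 5.026 × 1.54^0.969 / 5.94^1.673 = 5.026 × 1.520 / 19.70 = 0.3876 d⁻¹.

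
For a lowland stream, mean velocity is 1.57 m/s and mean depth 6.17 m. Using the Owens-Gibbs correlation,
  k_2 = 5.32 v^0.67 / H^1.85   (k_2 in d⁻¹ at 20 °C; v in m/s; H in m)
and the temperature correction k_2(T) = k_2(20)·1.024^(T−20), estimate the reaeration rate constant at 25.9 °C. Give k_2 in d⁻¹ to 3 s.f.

k_2(20) = 5.32 × 1.57^0.67 / 6.17^1.85 = 5.32 × 1.353 / 28.98 = 0.2484 d⁻¹.
k_2(25.9) = 0.2484 × 1.024^(25.9−20) = 0.2484 × 1.150 = 0.2857 d⁻¹.

k_2 ≈ 0.286 d⁻¹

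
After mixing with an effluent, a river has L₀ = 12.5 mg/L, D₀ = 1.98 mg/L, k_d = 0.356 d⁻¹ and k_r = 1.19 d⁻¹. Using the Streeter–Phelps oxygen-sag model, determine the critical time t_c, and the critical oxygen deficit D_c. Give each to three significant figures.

t_c ≈ 0.891 d; D_c ≈ 2.72 mg/L

At the critical point dD/dt = 0, so k_d L₀ e^(−k_d t) = k_r D. Substituting D(t) from the Streeter–Phelps equation and solving for t gives
t_c = ln[(k_r/k_d)(1 − D₀(k_r−k_d)/(k_d L₀))] / (k_r−k_d).
Here k_r−k_d = 0.8340 d⁻¹ and 1 − D₀(k_r−k_d)/(k_d L₀) = 1 − 1.98×0.8340/(0.356×12.5) = 0.6289, so
t_c = ln(3.343 × 0.6289) / 0.8340 = 0.7430 / 0.8340 = 0.8909 d.
D_c = (k_d/k_r) L₀ e^(−k_d t_c) = (0.356/1.19) × 12.5 × e^(−0.356×0.8909) = 0.2992 × 12.5 × 0.7282 = 2.723 mg/L.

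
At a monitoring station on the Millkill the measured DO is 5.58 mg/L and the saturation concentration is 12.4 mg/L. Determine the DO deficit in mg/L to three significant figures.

D = C_s − C = 12.4 − 5.58 = 6.82 mg/L.

D ≈ 6.82 mg/L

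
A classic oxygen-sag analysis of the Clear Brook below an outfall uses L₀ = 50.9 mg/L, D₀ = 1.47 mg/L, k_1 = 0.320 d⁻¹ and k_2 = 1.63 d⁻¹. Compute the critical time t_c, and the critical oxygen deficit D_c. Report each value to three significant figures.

t_c ≈ 1.15 d; D_c ≈ 6.92 mg/L

With k_2/k_1 = 5.094 and 1 − D₀(k_2−k_1)/(k_1 L₀) = 0.8818,
t_c = ln(5.094 × 0.8818) / (1.63 − 0.320) = ln(4.492) / 1.310 = 1.502/1.310 = 1.147 d.
L(t_c) = L₀ e^(−k_1 t_c) = 50.9 × 0.6928 = 35.27 mg/L, and at the critical point k_2 D_c = k_1 L, so D_c = (0.320/1.63) × 35.27 = 6.923 mg/L.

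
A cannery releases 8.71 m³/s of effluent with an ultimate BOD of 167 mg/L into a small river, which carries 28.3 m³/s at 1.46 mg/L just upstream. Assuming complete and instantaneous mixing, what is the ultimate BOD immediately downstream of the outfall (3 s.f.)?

40.4 mg/L

Flow-weighted mixing: C = (Q_r C_r + Q_w C_w)/(Q_r + Q_w)
= (28.3×1.46 + 8.71×167)/(28.3 + 8.71) = 1496/37.01 = 40.42 mg/L.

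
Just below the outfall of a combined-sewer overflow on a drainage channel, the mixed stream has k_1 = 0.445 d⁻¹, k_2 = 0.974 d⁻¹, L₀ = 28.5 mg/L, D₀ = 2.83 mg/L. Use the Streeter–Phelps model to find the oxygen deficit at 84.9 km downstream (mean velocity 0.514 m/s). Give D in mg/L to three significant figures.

D ≈ 6.95 mg/L

Travel time t = x/v = 84.9 km / (0.514 m/s) = 84900 m / 0.514 m/s = 165200 s = 1.912 d.
k_1 L₀/(k_2−k_1) = 0.445×28.5/(0.974−0.445) = 12.68/0.5290 = 23.97 mg/L.
e^(−k_1 t) = e^(−0.445×1.912) = 0.4271; e^(−k_2 t) = e^(−0.974×1.912) = 0.1554.
D = 23.97 × (0.4271 − 0.1554) + 2.83 × 0.1554 = 6.515 + 0.4397 = 6.955 mg/L.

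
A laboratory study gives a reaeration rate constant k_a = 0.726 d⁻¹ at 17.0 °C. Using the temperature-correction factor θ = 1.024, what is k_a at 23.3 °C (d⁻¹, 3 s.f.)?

k_a(T₂) = k_a(T₁) · θ^(T₂−T₁) = 0.726 × 1.024^(23.3−17.0)
= 0.726 × 1.024^6.30 = 0.726 × 1.161 = 0.8430 d⁻¹.

k_a ≈ 0.843 d⁻¹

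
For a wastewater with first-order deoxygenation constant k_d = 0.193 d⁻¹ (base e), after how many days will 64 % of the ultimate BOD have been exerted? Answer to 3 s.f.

y/L₀ = 1 − e^(−k_d t) = 0.64 ⇒ e^(−k_d t) = 0.360
t = −ln(0.360) / 0.193 = 1.022 / 0.193 = 5.294 d.

t ≈ 5.29 d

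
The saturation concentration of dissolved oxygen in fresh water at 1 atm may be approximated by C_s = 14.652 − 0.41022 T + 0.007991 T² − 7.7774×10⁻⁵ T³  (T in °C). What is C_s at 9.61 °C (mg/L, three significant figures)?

C_s ≈ 11.4 mg/L

C_s = 14.652 − 0.41022×9.61 + 0.007991×9.61² − 7.7774×10⁻⁵×9.61³ = 11.38 mg/L.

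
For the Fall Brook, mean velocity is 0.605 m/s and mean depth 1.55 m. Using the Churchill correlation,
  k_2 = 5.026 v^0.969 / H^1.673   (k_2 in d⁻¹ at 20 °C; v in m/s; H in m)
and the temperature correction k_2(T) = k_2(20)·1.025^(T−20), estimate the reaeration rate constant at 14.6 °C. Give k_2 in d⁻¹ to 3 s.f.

k_2 ≈ 1.30 d⁻¹

k_2(20) = 5.026 × 0.605^0.969 / 1.55^1.673 = 5.026 × 0.6145 / 2.082 = 1.484 d⁻¹.
k_2(14.6) = 1.484 × 1.025^(14.6−20) = 1.484 × 0.8752 = 1.298 d⁻¹.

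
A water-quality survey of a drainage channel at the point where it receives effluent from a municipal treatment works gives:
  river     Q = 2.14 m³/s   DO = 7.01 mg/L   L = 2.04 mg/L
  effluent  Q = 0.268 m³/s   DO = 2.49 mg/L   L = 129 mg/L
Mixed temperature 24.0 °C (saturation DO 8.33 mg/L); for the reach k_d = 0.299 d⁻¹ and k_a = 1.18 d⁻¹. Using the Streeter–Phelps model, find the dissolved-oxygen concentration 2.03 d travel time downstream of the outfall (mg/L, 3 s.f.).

DO ≈ 5.67 mg/L

Mixed DO = (2.14×7.01 + 0.268×2.49)/(2.14+0.268) = 15.67/2.408 = 6.507 mg/L.
Mixed L₀ = (2.14×2.04 + 0.268×129)/(2.408) = 38.94/2.408 = 16.17 mg/L.
Initial deficit D₀ = C_s − DO₀ = 8.33 − 6.507 = 1.823 mg/L.
D(2.03) = [0.299×16.17/(1.18−0.299)](e^(−0.299×2.03) − e^(−1.18×2.03)) + 1.823 e^(−1.18×2.03)
= 5.488 × (0.5450 − 0.09114) + 1.823 × 0.09114 = 2.657 mg/L.
DO = 8.33 − 2.657 = 5.673 mg/L.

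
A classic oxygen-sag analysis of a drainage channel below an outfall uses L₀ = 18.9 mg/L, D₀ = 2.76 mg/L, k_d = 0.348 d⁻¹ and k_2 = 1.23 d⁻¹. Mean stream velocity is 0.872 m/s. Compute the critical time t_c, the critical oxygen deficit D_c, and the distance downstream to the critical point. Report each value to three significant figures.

t_c ≈ 0.907 d; D_c ≈ 3.90 mg/L; x_c ≈ 68.4 km

At the critical point dD/dt = 0, so k_d L₀ e^(−k_d t) = k_2 D. Substituting D(t) from the Streeter–Phelps equation and solving for t gives
t_c = ln[(k_2/k_d)(1 − D₀(k_2−k_d)/(k_d L₀))] / (k_2−k_d).
Here k_2−k_d = 0.8820 d⁻¹ and 1 − D₀(k_2−k_d)/(k_d L₀) = 1 − 2.76×0.8820/(0.348×18.9) = 0.6299, so
t_c = ln(3.534 × 0.6299) / 0.8820 = 0.8003 / 0.8820 = 0.9074 d.
D_c = (k_d/k_2) L₀ e^(−k_d t_c) = (0.348/1.23) × 18.9 × e^(−0.348×0.9074) = 0.2829 × 18.9 × 0.7292 = 3.899 mg/L.
x_c = v t_c = 0.872 m/s × 0.9074 d × 86400 s/d = 68370 m ≈ 68.4 km.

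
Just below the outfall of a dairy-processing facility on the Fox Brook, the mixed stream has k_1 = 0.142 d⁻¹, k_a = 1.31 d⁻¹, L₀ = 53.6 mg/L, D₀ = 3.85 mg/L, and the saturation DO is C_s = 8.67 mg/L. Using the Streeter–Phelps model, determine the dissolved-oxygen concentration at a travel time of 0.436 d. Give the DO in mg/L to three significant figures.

k_1 L₀/(k_a−k_1) = 0.142×53.6/(1.31−0.142) = 7.611/1.168 = 6.516 mg/L.
e^(−k_1 t) = e^(−0.142×0.4360) = 0.9400; e^(−k_a t) = e^(−1.31×0.4360) = 0.5649.
D = 6.516 × (0.9400 − 0.5649) + 3.85 × 0.5649 = 2.444 + 2.175 = 4.619 mg/L.
DO = C_s − D = 8.67 − 4.619 = 4.051 mg/L.

DO ≈ 4.05 mg/L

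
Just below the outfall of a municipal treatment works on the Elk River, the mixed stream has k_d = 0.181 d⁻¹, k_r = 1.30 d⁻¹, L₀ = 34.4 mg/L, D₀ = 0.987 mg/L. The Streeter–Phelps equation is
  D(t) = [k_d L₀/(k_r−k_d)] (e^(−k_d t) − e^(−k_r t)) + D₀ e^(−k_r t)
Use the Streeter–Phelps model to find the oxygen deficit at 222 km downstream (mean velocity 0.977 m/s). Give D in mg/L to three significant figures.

D ≈ 3.31 mg/L

Travel time t = x/v = 222 km / (0.977 m/s) = 222000 m / 0.977 m/s = 227200 s = 2.630 d.
k_d L₀/(k_r−k_d) = 0.181×34.4/(1.30−0.181) = 6.226/1.119 = 5.564 mg/L.
e^(−k_d t) = e^(−0.181×2.630) = 0.6213; e^(−k_r t) = e^(−1.30×2.630) = 0.03275.
D = 5.564 × (0.6213 − 0.03275) + 0.987 × 0.03275 = 3.275 + 0.03232 = 3.307 mg/L.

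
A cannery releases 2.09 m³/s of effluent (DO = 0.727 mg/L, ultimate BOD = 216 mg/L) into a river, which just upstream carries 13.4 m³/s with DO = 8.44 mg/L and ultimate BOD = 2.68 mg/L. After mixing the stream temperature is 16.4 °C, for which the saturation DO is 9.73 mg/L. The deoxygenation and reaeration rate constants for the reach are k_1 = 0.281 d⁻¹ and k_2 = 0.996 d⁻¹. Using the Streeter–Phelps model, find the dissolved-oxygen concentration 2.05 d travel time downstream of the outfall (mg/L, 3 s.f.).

DO ≈ 4.08 mg/L

Mixed DO = (13.4×8.44 + 2.09×0.727)/(13.4+2.09) = 114.6/15.49 = 7.399 mg/L.
Mixed L₀ = (13.4×2.68 + 2.09×216)/(15.49) = 487.4/15.49 = 31.46 mg/L.
Initial deficit D₀ = C_s − DO₀ = 9.73 − 7.399 = 2.331 mg/L.
D(2.05) = [0.281×31.46/(0.996−0.281)](e^(−0.281×2.05) − e^(−0.996×2.05)) + 2.331 e^(−0.996×2.05)
= 12.36 × (0.5621 − 0.1298) + 2.331 × 0.1298 = 5.648 mg/L.
DO = 9.73 − 5.648 = 4.082 mg/L.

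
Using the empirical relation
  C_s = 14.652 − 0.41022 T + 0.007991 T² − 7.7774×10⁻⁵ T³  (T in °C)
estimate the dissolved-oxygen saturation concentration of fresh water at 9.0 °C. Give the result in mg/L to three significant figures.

C_s = 14.652 − 0.41022×9.0 + 0.007991×9.0² − 7.7774×10⁻⁵×9.0³ = 11.55 mg/L.

C_s ≈ 11.6 mg/L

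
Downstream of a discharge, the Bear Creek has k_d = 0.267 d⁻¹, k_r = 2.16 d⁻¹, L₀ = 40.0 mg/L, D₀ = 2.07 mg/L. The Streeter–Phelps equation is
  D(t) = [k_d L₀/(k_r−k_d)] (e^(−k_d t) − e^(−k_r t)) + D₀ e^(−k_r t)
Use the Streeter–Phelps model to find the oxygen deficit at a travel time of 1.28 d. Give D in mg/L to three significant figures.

k_d L₀/(k_r−k_d) = 0.267×40.0/(2.16−0.267) = 10.68/1.893 = 5.642 mg/L.
e^(−k_d t) = e^(−0.267×1.280) = 0.7105; e^(−k_r t) = e^(−2.16×1.280) = 0.06299.
D = 5.642 × (0.7105 − 0.06299) + 2.07 × 0.06299 = 3.653 + 0.1304 = 3.784 mg/L.

D ≈ 3.78 mg/L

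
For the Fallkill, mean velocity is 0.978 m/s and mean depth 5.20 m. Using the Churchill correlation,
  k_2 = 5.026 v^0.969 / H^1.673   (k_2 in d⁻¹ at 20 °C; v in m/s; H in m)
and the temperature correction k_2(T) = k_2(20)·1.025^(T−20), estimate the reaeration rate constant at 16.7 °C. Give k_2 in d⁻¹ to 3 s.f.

k_2 ≈ 0.287 d⁻¹

k_2(20) = 5.026 × 0.978^0.969 / 5.20^1.673 = 5.026 × 0.9787 / 15.77 = 0.3119 d⁻¹.
k_2(16.7) = 0.3119 × 1.025^(16.7−20) = 0.3119 × 0.9217 = 0.2875 d⁻¹.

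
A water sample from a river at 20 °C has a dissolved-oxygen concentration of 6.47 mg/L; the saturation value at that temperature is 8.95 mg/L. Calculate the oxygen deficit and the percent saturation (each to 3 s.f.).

D = C_s − C = 8.95 − 6.47 = 2.48 mg/L.
% saturation = 6.47/8.95 × 100 = 72.3 %.

D ≈ 2.48 mg/L; 72.3 % saturation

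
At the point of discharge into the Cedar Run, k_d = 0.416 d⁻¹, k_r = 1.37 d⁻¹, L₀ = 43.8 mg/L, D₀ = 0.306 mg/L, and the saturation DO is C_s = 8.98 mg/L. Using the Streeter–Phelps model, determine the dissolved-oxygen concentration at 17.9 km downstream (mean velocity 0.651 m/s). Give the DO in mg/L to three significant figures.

Travel time t = x/v = 17.9 km / (0.651 m/s) = 17900 m / 0.651 m/s = 27500 s = 0.3182 d.
k_d L₀/(k_r−k_d) = 0.416×43.8/(1.37−0.416) = 18.22/0.9540 = 19.10 mg/L.
e^(−k_d t) = e^(−0.416×0.3182) = 0.8760; e^(−k_r t) = e^(−1.37×0.3182) = 0.6466.
D = 19.10 × (0.8760 − 0.6466) + 0.306 × 0.6466 = 4.381 + 0.1979 = 4.579 mg/L.
DO = C_s − D = 8.98 − 4.579 = 4.401 mg/L.

DO ≈ 4.40 mg/L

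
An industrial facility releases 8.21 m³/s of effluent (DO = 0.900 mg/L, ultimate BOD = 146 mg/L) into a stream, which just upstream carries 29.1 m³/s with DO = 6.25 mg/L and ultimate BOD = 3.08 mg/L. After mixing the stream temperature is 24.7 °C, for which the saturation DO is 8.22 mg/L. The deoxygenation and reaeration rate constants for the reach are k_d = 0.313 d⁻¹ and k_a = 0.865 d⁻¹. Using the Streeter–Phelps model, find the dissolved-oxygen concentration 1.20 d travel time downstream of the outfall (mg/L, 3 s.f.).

DO ≈ 0.591 mg/L

Mixed DO = (29.1×6.25 + 8.21×0.900)/(29.1+8.21) = 189.3/37.31 = 5.073 mg/L.
Mixed L₀ = (29.1×3.08 + 8.21×146)/(37.31) = 1288/37.31 = 34.53 mg/L.
Initial deficit D₀ = C_s − DO₀ = 8.22 − 5.073 = 3.147 mg/L.
D(1.20) = [0.313×34.53/(0.865−0.313)](e^(−0.313×1.20) − e^(−0.865×1.20)) + 3.147 e^(−0.865×1.20)
= 19.58 × (0.6869 − 0.3542) + 3.147 × 0.3542 = 7.629 mg/L.
DO = 8.22 − 7.629 = 0.5911 mg/L.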